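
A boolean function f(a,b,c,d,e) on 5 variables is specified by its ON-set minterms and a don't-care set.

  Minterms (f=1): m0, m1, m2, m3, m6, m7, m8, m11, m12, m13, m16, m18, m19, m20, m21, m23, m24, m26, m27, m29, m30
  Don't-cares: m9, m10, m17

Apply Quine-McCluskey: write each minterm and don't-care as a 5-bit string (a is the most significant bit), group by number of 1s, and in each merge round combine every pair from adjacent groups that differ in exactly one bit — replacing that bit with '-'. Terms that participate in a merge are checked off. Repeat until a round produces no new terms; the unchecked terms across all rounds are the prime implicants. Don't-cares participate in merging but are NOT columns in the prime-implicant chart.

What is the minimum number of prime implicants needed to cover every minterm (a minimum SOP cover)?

9

size-2^0 implicants → 00000(✓)  00001(✓)  00010(✓)  00011(✓)  00110(✓)  00111(✓)  01000(✓)  01001(✓)  01010(✓)  01011(✓)  01100(✓)  01101(✓)  10000(✓)  10001(✓)  10010(✓)  10011(✓)  10100(✓)  10101(✓)  10111(✓)  11000(✓)  11010(✓)  11011(✓)  11101(✓)  11110(✓)
size-2^1 implicants → -0000(✓)  -0001(✓)  -0010(✓)  -0011(✓)  -0111(✓)  -1000(✓)  -1010(✓)  -1011(✓)  -1101  0-000(✓)  0-001(✓)  0-010(✓)  0-011(✓)  00-10(✓)  00-11(✓)  000-0(✓)  000-1(✓)  0000-(✓)  0001-(✓)  0011-(✓)  01-00(✓)  01-01(✓)  010-0(✓)  010-1(✓)  0100-(✓)  0101-(✓)  0110-(✓)  1-000(✓)  1-010(✓)  1-011(✓)  1-101  10-00(✓)  10-01(✓)  10-11(✓)  100-0(✓)  100-1(✓)  1000-(✓)  1001-(✓)  101-1(✓)  1010-(✓)  11-10  110-0(✓)  1101-(✓)
size-2^2 implicants → --000(✓)  --010(✓)  --011(✓)  -0-11  -00-0(✓)  -00-1(✓)  -000-(✓)  -001-(✓)  -10-0(✓)  -101-(✓)  0-0-0(✓)  0-0-1(✓)  0-00-(✓)  0-01-(✓)  00-1-  000--(✓)  01-0-  010--(✓)  1-0-0(✓)  1-01-(✓)  10--1  10-0-  100--(✓)
size-2^3 implicants → --0-0  --01-  -00--  0-0--
Unchecked terms (primes): --0-0, --01-, -0-11, -00--, -1101, 0-0--, 00-1-, 01-0-, 1-101, 10--1, 10-0-, 11-10
Minterm coverage:
  m0 ⊆ --0-0,-00--,0-0--
  m1 ⊆ -00--,0-0--
  m2 ⊆ --0-0,--01-,-00--,0-0--,00-1-
  m3 ⊆ --01-,-0-11,-00--,0-0--,00-1-
  m6 ⊆ 00-1- [E]
  m7 ⊆ -0-11,00-1-
  m8 ⊆ --0-0,0-0--,01-0-
  m11 ⊆ --01-,0-0--
  m12 ⊆ 01-0- [E]
  m13 ⊆ -1101,01-0-
  m16 ⊆ --0-0,-00--,10-0-
  m18 ⊆ --0-0,--01-,-00--
  m19 ⊆ --01-,-0-11,-00--,10--1
  m20 ⊆ 10-0- [E]
  m21 ⊆ 1-101,10--1,10-0-
  m23 ⊆ -0-11,10--1
  m24 ⊆ --0-0 [E]
  m26 ⊆ --0-0,--01-,11-10
  m27 ⊆ --01- [E]
  m29 ⊆ -1101,1-101
  m30 ⊆ 11-10 [E]
E = {--0-0, --01-, 00-1-, 01-0-, 10-0-, 11-10}
Petrick residual → -0-11, -00--, -1101
Cover = c'e' + c'd + b'de + b'c' + bcd'e + a'b'd + a'bd' + ab'd' + abde'  |cover|=9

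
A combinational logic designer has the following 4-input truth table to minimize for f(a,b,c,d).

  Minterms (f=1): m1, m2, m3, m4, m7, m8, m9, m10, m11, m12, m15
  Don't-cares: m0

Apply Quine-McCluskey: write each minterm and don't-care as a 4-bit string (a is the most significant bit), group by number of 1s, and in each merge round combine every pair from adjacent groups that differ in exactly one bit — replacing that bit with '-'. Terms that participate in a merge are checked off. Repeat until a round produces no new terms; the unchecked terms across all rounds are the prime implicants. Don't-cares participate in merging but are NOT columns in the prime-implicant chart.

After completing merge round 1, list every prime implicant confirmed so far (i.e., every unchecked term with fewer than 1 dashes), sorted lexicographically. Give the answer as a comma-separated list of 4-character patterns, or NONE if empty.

Round 0: 0000✓ 0001✓ 0010✓ 0011✓ 0100✓ 0111✓ 1000✓ 1001✓ 1010✓ 1011✓ 1100✓ 1111✓
Round 1: -000✓ -001✓ -010✓ -011✓ -100✓ -111✓ 0-00✓ 0-11✓ 00-0✓ 00-1✓ 000-✓ 001-✓ 1-00✓ 1-11✓ 10-0✓ 10-1✓ 100-✓ 101-✓
Round 2: --00 --11 -0-0✓ -0-1✓ -00-✓ -01-✓ 00--✓ 10--✓
Round 3: -0--
PIs = {--00, --11, -0--}

NONE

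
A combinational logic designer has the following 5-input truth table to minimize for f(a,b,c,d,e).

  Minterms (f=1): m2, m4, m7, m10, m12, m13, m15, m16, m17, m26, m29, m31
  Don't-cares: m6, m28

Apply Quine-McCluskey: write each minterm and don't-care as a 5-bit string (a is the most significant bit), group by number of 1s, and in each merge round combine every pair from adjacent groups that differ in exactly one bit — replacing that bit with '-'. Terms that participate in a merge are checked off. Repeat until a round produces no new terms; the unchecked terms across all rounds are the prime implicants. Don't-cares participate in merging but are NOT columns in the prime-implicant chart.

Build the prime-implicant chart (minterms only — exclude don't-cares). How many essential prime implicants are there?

3

Round 0: 00010✓ 00100✓ 00110✓ 00111✓ 01010✓ 01100✓ 01101✓ 01111✓ 10000✓ 10001✓ 11010✓ 11100✓ 11101✓ 11111✓
Round 1: -1010 -1100✓ -1101✓ -1111✓ 0-010 0-100 0-111 00-10 001-0 0011- 011-1✓ 0110-✓ 1000- 111-1✓ 1110-✓
Round 2: -11-1 -110-
PIs = {-1010, -11-1, -110-, 0-010, 0-100, 0-111, 00-10, 001-0, 0011-, 1000-}
Coverage chart:
  m2: 0-010,00-10
  m4: 0-100,001-0
  m7: 0-111,0011-
  m10: -1010,0-010
  m12: -110-,0-100
  m13: -11-1,-110-
  m15: -11-1,0-111
  m16: 1000- ←essential
  m17: 1000- ←essential
  m26: -1010 ←essential
  m29: -11-1,-110-
  m31: -11-1 ←essential
Essential: -1010, -11-1, 1000-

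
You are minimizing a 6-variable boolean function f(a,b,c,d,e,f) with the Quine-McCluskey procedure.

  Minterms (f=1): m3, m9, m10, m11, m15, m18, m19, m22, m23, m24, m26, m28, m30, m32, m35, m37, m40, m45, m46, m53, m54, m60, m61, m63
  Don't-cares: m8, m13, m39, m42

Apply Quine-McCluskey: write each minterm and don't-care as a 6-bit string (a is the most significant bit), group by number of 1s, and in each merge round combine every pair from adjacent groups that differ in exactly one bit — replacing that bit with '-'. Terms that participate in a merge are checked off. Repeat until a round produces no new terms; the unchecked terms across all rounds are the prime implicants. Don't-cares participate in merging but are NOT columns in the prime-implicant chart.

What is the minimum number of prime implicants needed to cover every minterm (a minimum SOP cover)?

11

size-2^0 implicants → 000011(✓)  001000(✓)  001001(✓)  001010(✓)  001011(✓)  001101(✓)  001111(✓)  010010(✓)  010011(✓)  010110(✓)  010111(✓)  011000(✓)  011010(✓)  011100(✓)  011110(✓)  100000(✓)  100011(✓)  100101(✓)  100111(✓)  101000(✓)  101010(✓)  101101(✓)  101110(✓)  110101(✓)  110110(✓)  111100(✓)  111101(✓)  111111(✓)
size-2^1 implicants → -00011  -01000(✓)  -01010(✓)  -01101  -10110  -11100  0-0011  0-1000(✓)  0-1010(✓)  00-011  001-01(✓)  001-11(✓)  0010-0(✓)  0010-1(✓)  00100-(✓)  00101-(✓)  0011-1(✓)  01-010(✓)  01-110(✓)  010-10(✓)  010-11(✓)  01001-(✓)  01011-(✓)  011-00(✓)  011-10(✓)  0110-0(✓)  0111-0(✓)  1-0101(✓)  1-1101(✓)  10-000  10-101(✓)  100-11  1001-1  101-10  1010-0(✓)  11-101(✓)  1111-1  11110-
size-2^2 implicants → -010-0  0-10-0  001--1  0010--  01--10  010-1-  011--0  1--101
Unchecked terms (primes): -00011, -010-0, -01101, -10110, -11100, 0-0011, 0-10-0, 00-011, 001--1, 0010--, 01--10, 010-1-, 011--0, 1--101, 10-000, 100-11, 1001-1, 101-10, 1111-1, 11110-
Minterm coverage:
  m3 ⊆ -00011,0-0011,00-011
  m9 ⊆ 001--1,0010--
  m10 ⊆ -010-0,0-10-0,0010--
  m11 ⊆ 00-011,001--1,0010--
  m15 ⊆ 001--1 [E]
  m18 ⊆ 01--10,010-1-
  m19 ⊆ 0-0011,010-1-
  m22 ⊆ -10110,01--10,010-1-
  m23 ⊆ 010-1- [E]
  m24 ⊆ 0-10-0,011--0
  m26 ⊆ 0-10-0,01--10,011--0
  m28 ⊆ -11100,011--0
  m30 ⊆ 01--10,011--0
  m32 ⊆ 10-000 [E]
  m35 ⊆ -00011,100-11
  m37 ⊆ 1--101,1001-1
  m40 ⊆ -010-0,10-000
  m45 ⊆ -01101,1--101
  m46 ⊆ 101-10 [E]
  m53 ⊆ 1--101 [E]
  m54 ⊆ -10110 [E]
  m60 ⊆ -11100,11110-
  m61 ⊆ 1--101,1111-1,11110-
  m63 ⊆ 1111-1 [E]
E = {-10110, 001--1, 010-1-, 1--101, 10-000, 101-10, 1111-1}
Petrick residual → -00011, -010-0, -11100, 011--0
Cover = b'c'd'ef + b'cd'f' + bc'def' + bcde'f' + a'b'cf + a'bc'e + a'bcf' + ade'f + ab'd'e'f' + ab'cef' + abcdf  |cover|=11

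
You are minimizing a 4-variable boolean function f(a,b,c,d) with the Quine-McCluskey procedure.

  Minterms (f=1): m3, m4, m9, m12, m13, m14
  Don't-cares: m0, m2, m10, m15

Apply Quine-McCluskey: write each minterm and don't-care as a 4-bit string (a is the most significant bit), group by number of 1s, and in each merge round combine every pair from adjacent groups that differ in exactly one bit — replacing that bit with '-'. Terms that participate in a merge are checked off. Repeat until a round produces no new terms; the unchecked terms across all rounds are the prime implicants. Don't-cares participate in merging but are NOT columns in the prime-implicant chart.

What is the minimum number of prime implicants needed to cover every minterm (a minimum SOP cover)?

[col 0] 0000*, 0010*, 0011*, 0100*, 1001*, 1010*, 1100*, 1101*, 1110*, 1111*
[col 1] -010, -100, 0-00, 00-0, 001-, 1-01, 1-10, 11-0*, 11-1*, 110-*, 111-*
[col 2] 11--
Prime implicants: -010, -100, 0-00, 00-0, 001-, 1-01, 1-10, 11--
PI chart (minterm → PIs covering it):
  3 | 001-  (sole → essential)
  4 | -100,0-00
  9 | 1-01  (sole → essential)
  12 | -100,11--
  13 | 1-01,11--
  14 | 1-10,11--
Essential prime implicants: 001-, 1-01
Petrick residual → -100, 1-10
Minimum SOP uses 4 PIs: bc'd' + a'b'c + ac'd + acd'

4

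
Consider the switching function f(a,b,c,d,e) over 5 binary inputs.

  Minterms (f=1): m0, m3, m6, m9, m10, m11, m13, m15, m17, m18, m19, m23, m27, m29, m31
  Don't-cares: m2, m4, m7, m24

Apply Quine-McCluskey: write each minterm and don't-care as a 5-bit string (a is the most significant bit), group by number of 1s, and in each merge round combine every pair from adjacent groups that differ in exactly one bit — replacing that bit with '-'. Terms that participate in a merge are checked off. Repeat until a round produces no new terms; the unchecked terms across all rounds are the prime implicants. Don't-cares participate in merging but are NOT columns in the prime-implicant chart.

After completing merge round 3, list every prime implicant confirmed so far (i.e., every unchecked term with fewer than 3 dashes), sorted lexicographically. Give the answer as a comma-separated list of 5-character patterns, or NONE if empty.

-001-, -11-1, 0-01-, 00--0, 00-1-, 01--1, 100-1, 11000

Round 0: 00000✓ 00010✓ 00011✓ 00100✓ 00110✓ 00111✓ 01001✓ 01010✓ 01011✓ 01101✓ 01111✓ 10001✓ 10010✓ 10011✓ 10111✓ 11000 11011✓ 11101✓ 11111✓
Round 1: -0010✓ -0011✓ -0111✓ -1011✓ -1101✓ -1111✓ 0-010✓ 0-011✓ 0-111✓ 00-00✓ 00-10✓ 00-11✓ 000-0✓ 0001-✓ 001-0✓ 0011-✓ 01-01✓ 01-11✓ 010-1✓ 0101-✓ 011-1✓ 1-011✓ 1-111✓ 10-11✓ 100-1 1001-✓ 11-11✓ 111-1✓
Round 2: --011✓ --111✓ -0-11✓ -001- -1-11✓ -11-1 0--11✓ 0-01- 00--0 00-1- 01--1 1--11✓
Round 3: ---11
PIs = {---11, -001-, -11-1, 0-01-, 00--0, 00-1-, 01--1, 100-1, 11000}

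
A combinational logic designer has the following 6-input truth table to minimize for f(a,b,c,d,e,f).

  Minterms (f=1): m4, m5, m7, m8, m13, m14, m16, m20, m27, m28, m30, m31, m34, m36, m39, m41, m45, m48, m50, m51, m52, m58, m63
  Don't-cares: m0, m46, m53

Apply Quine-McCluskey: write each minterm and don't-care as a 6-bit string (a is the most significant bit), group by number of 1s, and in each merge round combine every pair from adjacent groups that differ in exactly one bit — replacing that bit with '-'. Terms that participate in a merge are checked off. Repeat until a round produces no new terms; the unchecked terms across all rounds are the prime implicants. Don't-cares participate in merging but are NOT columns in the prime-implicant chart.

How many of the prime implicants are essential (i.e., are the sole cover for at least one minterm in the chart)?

9

size-2^0 implicants → 000000(✓)  000100(✓)  000101(✓)  000111(✓)  001000(✓)  001101(✓)  001110(✓)  010000(✓)  010100(✓)  011011(✓)  011100(✓)  011110(✓)  011111(✓)  100010(✓)  100100(✓)  100111(✓)  101001(✓)  101101(✓)  101110(✓)  110000(✓)  110010(✓)  110011(✓)  110100(✓)  110101(✓)  111010(✓)  111111(✓)
size-2^1 implicants → -00100(✓)  -00111  -01101  -01110  -10000(✓)  -10100(✓)  -11111  0-0000(✓)  0-0100(✓)  0-1110  00-000  00-101  000-00(✓)  0001-1  00010-  01-100  010-00(✓)  011-11  0111-0  01111-  1-0010  1-0100(✓)  101-01  11-010  110-00(✓)  1100-0  11001-  11010-
size-2^2 implicants → --0100  -10-00  0-0-00
Unchecked terms (primes): --0100, -00111, -01101, -01110, -10-00, -11111, 0-0-00, 0-1110, 00-000, 00-101, 0001-1, 00010-, 01-100, 011-11, 0111-0, 01111-, 1-0010, 101-01, 11-010, 1100-0, 11001-, 11010-
Minterm coverage:
  m4 ⊆ --0100,0-0-00,00010-
  m5 ⊆ 00-101,0001-1,00010-
  m7 ⊆ -00111,0001-1
  m8 ⊆ 00-000 [E]
  m13 ⊆ -01101,00-101
  m14 ⊆ -01110,0-1110
  m16 ⊆ -10-00,0-0-00
  m20 ⊆ --0100,-10-00,0-0-00,01-100
  m27 ⊆ 011-11 [E]
  m28 ⊆ 01-100,0111-0
  m30 ⊆ 0-1110,0111-0,01111-
  m31 ⊆ -11111,011-11,01111-
  m34 ⊆ 1-0010 [E]
  m36 ⊆ --0100 [E]
  m39 ⊆ -00111 [E]
  m41 ⊆ 101-01 [E]
  m45 ⊆ -01101,101-01
  m48 ⊆ -10-00,1100-0
  m50 ⊆ 1-0010,11-010,1100-0,11001-
  m51 ⊆ 11001- [E]
  m52 ⊆ --0100,-10-00,11010-
  m58 ⊆ 11-010 [E]
  m63 ⊆ -11111 [E]
E = {--0100, -00111, -11111, 00-000, 011-11, 1-0010, 101-01, 11-010, 11001-}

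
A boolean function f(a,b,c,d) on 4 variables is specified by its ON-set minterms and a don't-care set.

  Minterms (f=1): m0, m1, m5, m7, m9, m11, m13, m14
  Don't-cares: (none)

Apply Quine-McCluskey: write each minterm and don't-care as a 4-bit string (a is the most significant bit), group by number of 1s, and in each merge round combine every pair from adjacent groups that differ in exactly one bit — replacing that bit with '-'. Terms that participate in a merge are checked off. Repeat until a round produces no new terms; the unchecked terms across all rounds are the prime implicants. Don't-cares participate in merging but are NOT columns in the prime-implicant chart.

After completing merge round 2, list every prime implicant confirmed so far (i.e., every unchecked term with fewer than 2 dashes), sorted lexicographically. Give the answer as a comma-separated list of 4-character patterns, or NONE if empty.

size-2^0 implicants → 0000(✓)  0001(✓)  0101(✓)  0111(✓)  1001(✓)  1011(✓)  1101(✓)  1110
size-2^1 implicants → -001(✓)  -101(✓)  0-01(✓)  000-  01-1  1-01(✓)  10-1
size-2^2 implicants → --01
Unchecked terms (primes): --01, 000-, 01-1, 10-1, 1110

000-, 01-1, 10-1, 1110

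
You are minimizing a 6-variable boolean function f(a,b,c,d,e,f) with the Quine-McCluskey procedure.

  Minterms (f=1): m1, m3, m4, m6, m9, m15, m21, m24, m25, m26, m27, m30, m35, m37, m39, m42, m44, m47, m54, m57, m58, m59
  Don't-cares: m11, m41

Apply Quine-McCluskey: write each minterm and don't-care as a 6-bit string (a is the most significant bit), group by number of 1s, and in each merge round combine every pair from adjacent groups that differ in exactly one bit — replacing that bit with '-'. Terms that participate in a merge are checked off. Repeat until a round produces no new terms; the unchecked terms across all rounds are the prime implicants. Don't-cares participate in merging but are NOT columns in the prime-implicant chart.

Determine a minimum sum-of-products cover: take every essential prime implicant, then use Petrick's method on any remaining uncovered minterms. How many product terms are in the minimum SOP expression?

12

Round 0: 000001✓ 000011✓ 000100✓ 000110✓ 001001✓ 001011✓ 001111✓ 010101 011000✓ 011001✓ 011010✓ 011011✓ 011110✓ 100011✓ 100101✓ 100111✓ 101001✓ 101010✓ 101100 101111✓ 110110 111001✓ 111010✓ 111011✓
Round 1: -00011 -01001✓ -01111 -11001✓ -11010✓ -11011✓ 0-1001✓ 0-1011✓ 00-001✓ 00-011✓ 0000-1✓ 0001-0 001-11 0010-1✓ 011-10 0110-0✓ 0110-1✓ 01100-✓ 01101-✓ 1-1001✓ 1-1010 10-111 100-11 1001-1 1110-1✓ 11101-✓
Round 2: --1001 -110-1 -1101- 0-10-1 00-0-1 0110--
PIs = {--1001, -00011, -01111, -110-1, -1101-, 0-10-1, 00-0-1, 0001-0, 001-11, 010101, 011-10, 0110--, 1-1010, 10-111, 100-11, 1001-1, 101100, 110110}
Coverage chart:
  m1: 00-0-1 ←essential
  m3: -00011,00-0-1
  m4: 0001-0 ←essential
  m6: 0001-0 ←essential
  m9: --1001,0-10-1,00-0-1
  m15: -01111,001-11
  m21: 010101 ←essential
  m24: 0110-- ←essential
  m25: --1001,-110-1,0-10-1,0110--
  m26: -1101-,011-10,0110--
  m27: -110-1,-1101-,0-10-1,0110--
  m30: 011-10 ←essential
  m35: -00011,100-11
  m37: 1001-1 ←essential
  m39: 10-111,100-11,1001-1
  m42: 1-1010 ←essential
  m44: 101100 ←essential
  m47: -01111,10-111
  m54: 110110 ←essential
  m57: --1001,-110-1
  m58: -1101-,1-1010
  m59: -110-1,-1101-
Essential: 00-0-1, 0001-0, 010101, 011-10, 0110--, 1-1010, 1001-1, 101100, 110110
Petrick residual → -00011, -01111, -110-1
Min cover (12 terms): b'c'd'ef + b'cdef + bcd'f + a'b'd'f + a'b'c'df' + a'bc'de'f + a'bcef' + a'bcd' + acd'ef' + ab'c'df + ab'cde'f' + abc'def'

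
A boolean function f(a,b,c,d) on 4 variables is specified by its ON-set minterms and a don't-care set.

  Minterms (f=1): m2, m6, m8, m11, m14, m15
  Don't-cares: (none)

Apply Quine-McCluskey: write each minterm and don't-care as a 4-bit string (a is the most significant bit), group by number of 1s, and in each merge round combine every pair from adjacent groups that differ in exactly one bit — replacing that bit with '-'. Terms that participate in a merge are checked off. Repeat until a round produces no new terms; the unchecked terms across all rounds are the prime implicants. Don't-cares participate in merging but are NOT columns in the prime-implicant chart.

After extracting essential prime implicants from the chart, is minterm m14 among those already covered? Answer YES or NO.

NO

[col 0] 0010*, 0110*, 1000, 1011*, 1110*, 1111*
[col 1] -110, 0-10, 1-11, 111-
Prime implicants: -110, 0-10, 1-11, 1000, 111-
PI chart (minterm → PIs covering it):
  2 | 0-10  (sole → essential)
  6 | -110,0-10
  8 | 1000  (sole → essential)
  11 | 1-11  (sole → essential)
  14 | -110,111-
  15 | 1-11,111-
Essential prime implicants: 0-10, 1-11, 1000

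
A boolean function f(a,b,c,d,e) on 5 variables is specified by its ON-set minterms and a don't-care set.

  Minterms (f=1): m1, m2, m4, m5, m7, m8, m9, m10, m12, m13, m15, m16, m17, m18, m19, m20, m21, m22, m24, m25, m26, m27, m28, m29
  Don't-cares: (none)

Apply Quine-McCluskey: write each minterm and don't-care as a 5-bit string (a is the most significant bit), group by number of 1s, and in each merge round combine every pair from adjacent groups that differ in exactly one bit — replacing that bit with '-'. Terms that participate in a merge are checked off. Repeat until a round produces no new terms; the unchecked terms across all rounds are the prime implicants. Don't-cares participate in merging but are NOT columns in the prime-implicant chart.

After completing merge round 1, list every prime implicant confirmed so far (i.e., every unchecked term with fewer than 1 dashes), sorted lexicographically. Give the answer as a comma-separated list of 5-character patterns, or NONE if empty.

NONE

size-2^0 implicants → 00001(✓)  00010(✓)  00100(✓)  00101(✓)  00111(✓)  01000(✓)  01001(✓)  01010(✓)  01100(✓)  01101(✓)  01111(✓)  10000(✓)  10001(✓)  10010(✓)  10011(✓)  10100(✓)  10101(✓)  10110(✓)  11000(✓)  11001(✓)  11010(✓)  11011(✓)  11100(✓)  11101(✓)
size-2^1 implicants → -0001(✓)  -0010(✓)  -0100(✓)  -0101(✓)  -1000(✓)  -1001(✓)  -1010(✓)  -1100(✓)  -1101(✓)  0-001(✓)  0-010(✓)  0-100(✓)  0-101(✓)  0-111(✓)  00-01(✓)  001-1(✓)  0010-(✓)  01-00(✓)  01-01(✓)  010-0(✓)  0100-(✓)  011-1(✓)  0110-(✓)  1-000(✓)  1-001(✓)  1-010(✓)  1-011(✓)  1-100(✓)  1-101(✓)  10-00(✓)  10-01(✓)  10-10(✓)  100-0(✓)  100-1(✓)  1000-(✓)  1001-(✓)  101-0(✓)  1010-(✓)  11-00(✓)  11-01(✓)  110-0(✓)  110-1(✓)  1100-(✓)  1101-(✓)  1110-(✓)
size-2^2 implicants → --001(✓)  --010  --100(✓)  --101(✓)  -0-01(✓)  -010-(✓)  -1-00(✓)  -1-01(✓)  -10-0  -100-(✓)  -110-(✓)  0--01(✓)  0-1-1  0-10-(✓)  01-0-(✓)  1--00(✓)  1--01(✓)  1-0-0(✓)  1-0-1(✓)  1-00-(✓)  1-01-(✓)  1-10-(✓)  10--0  10-0-(✓)  100--(✓)  11-0-(✓)  110--(✓)
size-2^3 implicants → ---01  --10-  -1-0-  1--0-  1-0--
Unchecked terms (primes): ---01, --010, --10-, -1-0-, -10-0, 0-1-1, 1--0-, 1-0--, 10--0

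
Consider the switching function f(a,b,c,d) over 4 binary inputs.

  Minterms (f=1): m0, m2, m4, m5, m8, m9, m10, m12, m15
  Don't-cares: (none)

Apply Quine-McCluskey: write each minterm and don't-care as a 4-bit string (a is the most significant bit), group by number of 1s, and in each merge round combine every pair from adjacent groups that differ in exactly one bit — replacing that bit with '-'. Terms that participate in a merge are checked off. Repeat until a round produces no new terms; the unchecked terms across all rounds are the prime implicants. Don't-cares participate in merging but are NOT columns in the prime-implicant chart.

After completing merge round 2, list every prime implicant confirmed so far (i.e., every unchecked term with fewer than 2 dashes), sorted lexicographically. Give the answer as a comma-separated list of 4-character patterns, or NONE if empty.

010-, 100-, 1111

size-2^0 implicants → 0000(✓)  0010(✓)  0100(✓)  0101(✓)  1000(✓)  1001(✓)  1010(✓)  1100(✓)  1111
size-2^1 implicants → -000(✓)  -010(✓)  -100(✓)  0-00(✓)  00-0(✓)  010-  1-00(✓)  10-0(✓)  100-
size-2^2 implicants → --00  -0-0
Unchecked terms (primes): --00, -0-0, 010-, 100-, 1111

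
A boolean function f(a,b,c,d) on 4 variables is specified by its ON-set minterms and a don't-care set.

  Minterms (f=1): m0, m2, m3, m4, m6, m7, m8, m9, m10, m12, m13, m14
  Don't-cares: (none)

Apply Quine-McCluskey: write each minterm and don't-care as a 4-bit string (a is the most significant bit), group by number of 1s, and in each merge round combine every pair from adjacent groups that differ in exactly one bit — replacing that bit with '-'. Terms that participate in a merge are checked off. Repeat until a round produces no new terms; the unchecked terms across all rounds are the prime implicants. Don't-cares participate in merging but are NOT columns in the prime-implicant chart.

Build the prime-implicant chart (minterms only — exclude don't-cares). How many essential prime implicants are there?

3

[col 0] 0000*, 0010*, 0011*, 0100*, 0110*, 0111*, 1000*, 1001*, 1010*, 1100*, 1101*, 1110*
[col 1] -000*, -010*, -100*, -110*, 0-00*, 0-10*, 0-11*, 00-0*, 001-*, 01-0*, 011-*, 1-00*, 1-01*, 1-10*, 10-0*, 100-*, 11-0*, 110-*
[col 2] --00*, --10*, -0-0*, -1-0*, 0--0*, 0-1-, 1--0*, 1-0-
[col 3] ---0
Prime implicants: ---0, 0-1-, 1-0-
PI chart (minterm → PIs covering it):
  0 | ---0  (sole → essential)
  2 | ---0,0-1-
  3 | 0-1-  (sole → essential)
  4 | ---0  (sole → essential)
  6 | ---0,0-1-
  7 | 0-1-  (sole → essential)
  8 | ---0,1-0-
  9 | 1-0-  (sole → essential)
  10 | ---0  (sole → essential)
  12 | ---0,1-0-
  13 | 1-0-  (sole → essential)
  14 | ---0  (sole → essential)
Essential prime implicants: ---0, 0-1-, 1-0-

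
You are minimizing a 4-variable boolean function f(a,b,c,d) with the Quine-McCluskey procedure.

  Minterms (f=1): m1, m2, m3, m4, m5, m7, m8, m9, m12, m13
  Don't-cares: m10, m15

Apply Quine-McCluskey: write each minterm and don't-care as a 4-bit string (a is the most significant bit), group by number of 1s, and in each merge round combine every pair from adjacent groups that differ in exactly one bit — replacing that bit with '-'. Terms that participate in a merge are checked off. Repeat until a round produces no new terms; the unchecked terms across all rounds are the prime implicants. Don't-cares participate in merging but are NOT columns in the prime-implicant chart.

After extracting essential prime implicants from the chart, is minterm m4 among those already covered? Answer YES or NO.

Round 0: 0001✓ 0010✓ 0011✓ 0100✓ 0101✓ 0111✓ 1000✓ 1001✓ 1010✓ 1100✓ 1101✓ 1111✓
Round 1: -001✓ -010 -100✓ -101✓ -111✓ 0-01✓ 0-11✓ 00-1✓ 001- 01-1✓ 010-✓ 1-00✓ 1-01✓ 10-0 100-✓ 11-1✓ 110-✓
Round 2: --01 -1-1 -10- 0--1 1-0-
PIs = {--01, -010, -1-1, -10-, 0--1, 001-, 1-0-, 10-0}
Coverage chart:
  m1: --01,0--1
  m2: -010,001-
  m3: 0--1,001-
  m4: -10- ←essential
  m5: --01,-1-1,-10-,0--1
  m7: -1-1,0--1
  m8: 1-0-,10-0
  m9: --01,1-0-
  m12: -10-,1-0-
  m13: --01,-1-1,-10-,1-0-
Essential: -10-

YES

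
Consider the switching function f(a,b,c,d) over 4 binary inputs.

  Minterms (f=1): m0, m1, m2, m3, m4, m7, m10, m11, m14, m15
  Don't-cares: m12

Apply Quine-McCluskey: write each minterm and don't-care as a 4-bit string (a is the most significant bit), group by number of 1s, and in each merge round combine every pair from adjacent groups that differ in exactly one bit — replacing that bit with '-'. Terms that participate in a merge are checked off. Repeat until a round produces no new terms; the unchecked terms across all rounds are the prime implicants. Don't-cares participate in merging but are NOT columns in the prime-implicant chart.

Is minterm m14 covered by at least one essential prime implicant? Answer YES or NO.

NO

size-2^0 implicants → 0000(✓)  0001(✓)  0010(✓)  0011(✓)  0100(✓)  0111(✓)  1010(✓)  1011(✓)  1100(✓)  1110(✓)  1111(✓)
size-2^1 implicants → -010(✓)  -011(✓)  -100  -111(✓)  0-00  0-11(✓)  00-0(✓)  00-1(✓)  000-(✓)  001-(✓)  1-10(✓)  1-11(✓)  101-(✓)  11-0  111-(✓)
size-2^2 implicants → --11  -01-  00--  1-1-
Unchecked terms (primes): --11, -01-, -100, 0-00, 00--, 1-1-, 11-0
Minterm coverage:
  m0 ⊆ 0-00,00--
  m1 ⊆ 00-- [E]
  m2 ⊆ -01-,00--
  m3 ⊆ --11,-01-,00--
  m4 ⊆ -100,0-00
  m7 ⊆ --11 [E]
  m10 ⊆ -01-,1-1-
  m11 ⊆ --11,-01-,1-1-
  m14 ⊆ 1-1-,11-0
  m15 ⊆ --11,1-1-
E = {--11, 00--}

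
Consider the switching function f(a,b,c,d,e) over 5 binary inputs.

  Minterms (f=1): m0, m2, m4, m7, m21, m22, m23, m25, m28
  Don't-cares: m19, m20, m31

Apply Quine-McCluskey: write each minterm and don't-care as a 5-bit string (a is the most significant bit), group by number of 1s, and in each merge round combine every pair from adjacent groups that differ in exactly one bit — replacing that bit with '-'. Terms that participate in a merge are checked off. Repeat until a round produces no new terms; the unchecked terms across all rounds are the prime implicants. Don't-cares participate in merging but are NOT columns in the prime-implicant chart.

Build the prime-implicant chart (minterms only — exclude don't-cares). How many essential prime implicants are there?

Round 0: 00000✓ 00010✓ 00100✓ 00111✓ 10011✓ 10100✓ 10101✓ 10110✓ 10111✓ 11001 11100✓ 11111✓
Round 1: -0100 -0111 00-00 000-0 1-100 1-111 10-11 101-0✓ 101-1✓ 1010-✓ 1011-✓
Round 2: 101--
PIs = {-0100, -0111, 00-00, 000-0, 1-100, 1-111, 10-11, 101--, 11001}
Coverage chart:
  m0: 00-00,000-0
  m2: 000-0 ←essential
  m4: -0100,00-00
  m7: -0111 ←essential
  m21: 101-- ←essential
  m22: 101-- ←essential
  m23: -0111,1-111,10-11,101--
  m25: 11001 ←essential
  m28: 1-100 ←essential
Essential: -0111, 000-0, 1-100, 101--, 11001

5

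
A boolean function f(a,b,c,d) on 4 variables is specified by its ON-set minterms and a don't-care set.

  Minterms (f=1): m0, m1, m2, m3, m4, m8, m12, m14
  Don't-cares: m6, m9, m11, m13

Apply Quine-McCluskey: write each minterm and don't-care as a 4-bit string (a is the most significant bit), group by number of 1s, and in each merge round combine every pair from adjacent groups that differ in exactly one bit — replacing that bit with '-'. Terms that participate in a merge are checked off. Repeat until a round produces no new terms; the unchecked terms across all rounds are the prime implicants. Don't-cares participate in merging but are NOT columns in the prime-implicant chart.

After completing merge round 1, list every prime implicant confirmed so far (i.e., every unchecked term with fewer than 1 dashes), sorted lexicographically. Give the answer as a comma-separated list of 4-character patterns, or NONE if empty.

[col 0] 0000*, 0001*, 0010*, 0011*, 0100*, 0110*, 1000*, 1001*, 1011*, 1100*, 1101*, 1110*
[col 1] -000*, -001*, -011*, -100*, -110*, 0-00*, 0-10*, 00-0*, 00-1*, 000-*, 001-*, 01-0*, 1-00*, 1-01*, 10-1*, 100-*, 11-0*, 110-*
[col 2] --00, -0-1, -00-, -1-0, 0--0, 00--, 1-0-
Prime implicants: --00, -0-1, -00-, -1-0, 0--0, 00--, 1-0-

NONE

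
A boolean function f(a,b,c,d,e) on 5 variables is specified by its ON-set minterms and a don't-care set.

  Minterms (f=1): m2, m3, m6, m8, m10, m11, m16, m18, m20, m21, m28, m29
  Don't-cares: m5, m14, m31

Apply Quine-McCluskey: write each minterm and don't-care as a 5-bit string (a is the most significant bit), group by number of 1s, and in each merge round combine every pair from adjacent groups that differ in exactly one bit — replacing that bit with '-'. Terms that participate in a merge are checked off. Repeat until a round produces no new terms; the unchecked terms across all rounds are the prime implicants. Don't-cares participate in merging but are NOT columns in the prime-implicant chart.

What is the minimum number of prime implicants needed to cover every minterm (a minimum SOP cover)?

5

size-2^0 implicants → 00010(✓)  00011(✓)  00101(✓)  00110(✓)  01000(✓)  01010(✓)  01011(✓)  01110(✓)  10000(✓)  10010(✓)  10100(✓)  10101(✓)  11100(✓)  11101(✓)  11111(✓)
size-2^1 implicants → -0010  -0101  0-010(✓)  0-011(✓)  0-110(✓)  00-10(✓)  0001-(✓)  01-10(✓)  010-0  0101-(✓)  1-100(✓)  1-101(✓)  10-00  100-0  1010-(✓)  111-1  1110-(✓)
size-2^2 implicants → 0--10  0-01-  1-10-
Unchecked terms (primes): -0010, -0101, 0--10, 0-01-, 010-0, 1-10-, 10-00, 100-0, 111-1
Minterm coverage:
  m2 ⊆ -0010,0--10,0-01-
  m3 ⊆ 0-01- [E]
  m6 ⊆ 0--10 [E]
  m8 ⊆ 010-0 [E]
  m10 ⊆ 0--10,0-01-,010-0
  m11 ⊆ 0-01- [E]
  m16 ⊆ 10-00,100-0
  m18 ⊆ -0010,100-0
  m20 ⊆ 1-10-,10-00
  m21 ⊆ -0101,1-10-
  m28 ⊆ 1-10- [E]
  m29 ⊆ 1-10-,111-1
E = {0--10, 0-01-, 010-0, 1-10-}
Petrick residual → 100-0
Cover = a'de' + a'c'd + a'bc'e' + acd' + ab'c'e'  |cover|=5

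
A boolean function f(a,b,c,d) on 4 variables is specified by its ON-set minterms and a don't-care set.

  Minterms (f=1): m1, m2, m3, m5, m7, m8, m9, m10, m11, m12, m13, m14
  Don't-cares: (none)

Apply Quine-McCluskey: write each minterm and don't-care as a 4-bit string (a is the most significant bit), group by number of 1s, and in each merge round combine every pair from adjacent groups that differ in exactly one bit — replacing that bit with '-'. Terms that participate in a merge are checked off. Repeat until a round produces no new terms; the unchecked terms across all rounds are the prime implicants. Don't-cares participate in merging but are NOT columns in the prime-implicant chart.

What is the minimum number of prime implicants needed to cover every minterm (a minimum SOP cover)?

[col 0] 0001*, 0010*, 0011*, 0101*, 0111*, 1000*, 1001*, 1010*, 1011*, 1100*, 1101*, 1110*
[col 1] -001*, -010*, -011*, -101*, 0-01*, 0-11*, 00-1*, 001-*, 01-1*, 1-00*, 1-01*, 1-10*, 10-0*, 10-1*, 100-*, 101-*, 11-0*, 110-*
[col 2] --01, -0-1, -01-, 0--1, 1--0, 1-0-, 10--
Prime implicants: --01, -0-1, -01-, 0--1, 1--0, 1-0-, 10--
PI chart (minterm → PIs covering it):
  1 | --01,-0-1,0--1
  2 | -01-  (sole → essential)
  3 | -0-1,-01-,0--1
  5 | --01,0--1
  7 | 0--1  (sole → essential)
  8 | 1--0,1-0-,10--
  9 | --01,-0-1,1-0-,10--
  10 | -01-,1--0,10--
  11 | -0-1,-01-,10--
  12 | 1--0,1-0-
  13 | --01,1-0-
  14 | 1--0  (sole → essential)
Essential prime implicants: -01-, 0--1, 1--0
Petrick residual → --01
Minimum SOP uses 4 PIs: c'd + b'c + a'd + ad'

4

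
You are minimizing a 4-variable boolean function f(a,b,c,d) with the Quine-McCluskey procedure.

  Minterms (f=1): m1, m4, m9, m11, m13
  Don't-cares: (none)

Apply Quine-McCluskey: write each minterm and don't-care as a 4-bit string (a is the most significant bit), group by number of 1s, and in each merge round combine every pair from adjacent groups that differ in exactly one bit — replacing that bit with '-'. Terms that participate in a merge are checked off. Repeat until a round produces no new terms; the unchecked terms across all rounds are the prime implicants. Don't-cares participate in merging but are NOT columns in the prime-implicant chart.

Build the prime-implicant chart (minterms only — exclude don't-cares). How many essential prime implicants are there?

size-2^0 implicants → 0001(✓)  0100  1001(✓)  1011(✓)  1101(✓)
size-2^1 implicants → -001  1-01  10-1
Unchecked terms (primes): -001, 0100, 1-01, 10-1
Minterm coverage:
  m1 ⊆ -001 [E]
  m4 ⊆ 0100 [E]
  m9 ⊆ -001,1-01,10-1
  m11 ⊆ 10-1 [E]
  m13 ⊆ 1-01 [E]
E = {-001, 0100, 1-01, 10-1}

4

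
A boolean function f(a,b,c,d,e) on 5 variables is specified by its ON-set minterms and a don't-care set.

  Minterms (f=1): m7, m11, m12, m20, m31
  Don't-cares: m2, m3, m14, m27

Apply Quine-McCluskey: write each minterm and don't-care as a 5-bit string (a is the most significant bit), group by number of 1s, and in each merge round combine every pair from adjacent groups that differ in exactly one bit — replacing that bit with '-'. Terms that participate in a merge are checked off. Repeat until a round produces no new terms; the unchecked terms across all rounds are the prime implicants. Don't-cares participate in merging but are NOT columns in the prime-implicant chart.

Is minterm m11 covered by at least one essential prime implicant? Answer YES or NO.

NO

[col 0] 00010*, 00011*, 00111*, 01011*, 01100*, 01110*, 10100, 11011*, 11111*
[col 1] -1011, 0-011, 00-11, 0001-, 011-0, 11-11
Prime implicants: -1011, 0-011, 00-11, 0001-, 011-0, 10100, 11-11
PI chart (minterm → PIs covering it):
  7 | 00-11  (sole → essential)
  11 | -1011,0-011
  12 | 011-0  (sole → essential)
  20 | 10100  (sole → essential)
  31 | 11-11  (sole → essential)
Essential prime implicants: 00-11, 011-0, 10100, 11-11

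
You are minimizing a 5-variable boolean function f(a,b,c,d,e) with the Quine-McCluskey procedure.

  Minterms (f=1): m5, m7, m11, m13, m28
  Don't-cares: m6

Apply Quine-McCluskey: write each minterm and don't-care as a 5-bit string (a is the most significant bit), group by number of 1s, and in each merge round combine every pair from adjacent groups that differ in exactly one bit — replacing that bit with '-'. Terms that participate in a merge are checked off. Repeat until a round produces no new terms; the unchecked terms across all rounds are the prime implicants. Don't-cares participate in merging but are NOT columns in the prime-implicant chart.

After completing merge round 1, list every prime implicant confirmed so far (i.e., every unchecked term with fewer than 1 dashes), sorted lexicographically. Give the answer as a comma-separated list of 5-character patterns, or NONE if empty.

size-2^0 implicants → 00101(✓)  00110(✓)  00111(✓)  01011  01101(✓)  11100
size-2^1 implicants → 0-101  001-1  0011-
Unchecked terms (primes): 0-101, 001-1, 0011-, 01011, 11100

01011, 11100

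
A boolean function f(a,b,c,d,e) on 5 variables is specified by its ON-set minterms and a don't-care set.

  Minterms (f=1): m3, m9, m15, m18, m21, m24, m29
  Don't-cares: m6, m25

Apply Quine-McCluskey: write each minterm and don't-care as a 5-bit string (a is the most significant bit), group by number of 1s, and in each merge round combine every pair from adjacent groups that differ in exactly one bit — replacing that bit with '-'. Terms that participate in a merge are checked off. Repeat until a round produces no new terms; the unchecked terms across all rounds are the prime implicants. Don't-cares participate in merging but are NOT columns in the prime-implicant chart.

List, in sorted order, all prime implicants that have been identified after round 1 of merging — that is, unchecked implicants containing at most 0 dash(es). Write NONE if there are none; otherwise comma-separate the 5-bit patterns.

00011, 00110, 01111, 10010

Round 0: 00011 00110 01001✓ 01111 10010 10101✓ 11000✓ 11001✓ 11101✓
Round 1: -1001 1-101 11-01 1100-
PIs = {-1001, 00011, 00110, 01111, 1-101, 10010, 11-01, 1100-}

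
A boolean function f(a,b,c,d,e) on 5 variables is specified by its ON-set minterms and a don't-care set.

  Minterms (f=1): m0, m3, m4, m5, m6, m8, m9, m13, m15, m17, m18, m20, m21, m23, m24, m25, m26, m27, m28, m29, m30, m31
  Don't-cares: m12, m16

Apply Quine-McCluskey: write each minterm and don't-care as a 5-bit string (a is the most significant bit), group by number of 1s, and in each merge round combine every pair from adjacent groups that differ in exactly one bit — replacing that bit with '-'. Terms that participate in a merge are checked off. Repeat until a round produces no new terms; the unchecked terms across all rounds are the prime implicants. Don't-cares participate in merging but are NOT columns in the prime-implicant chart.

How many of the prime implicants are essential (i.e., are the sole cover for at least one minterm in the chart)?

Round 0: 00000✓ 00011 00100✓ 00101✓ 00110✓ 01000✓ 01001✓ 01100✓ 01101✓ 01111✓ 10000✓ 10001✓ 10010✓ 10100✓ 10101✓ 10111✓ 11000✓ 11001✓ 11010✓ 11011✓ 11100✓ 11101✓ 11110✓ 11111✓
Round 1: -0000✓ -0100✓ -0101✓ -1000✓ -1001✓ -1100✓ -1101✓ -1111✓ 0-000✓ 0-100✓ 0-101✓ 00-00✓ 001-0 0010-✓ 01-00✓ 01-01✓ 0100-✓ 011-1✓ 0110-✓ 1-000✓ 1-001✓ 1-010✓ 1-100✓ 1-101✓ 1-111✓ 10-00✓ 10-01✓ 100-0✓ 1000-✓ 101-1✓ 1010-✓ 11-00✓ 11-01✓ 11-10✓ 11-11✓ 110-0✓ 110-1✓ 1100-✓ 1101-✓ 111-0✓ 111-1✓ 1110-✓ 1111-✓
Round 2: --000✓ --100✓ --101✓ -0-00✓ -010-✓ -1-00✓ -1-01✓ -100-✓ -11-1 -110-✓ 0--00✓ 0-10-✓ 01-0-✓ 1--00✓ 1--01✓ 1-0-0 1-00-✓ 1-1-1 1-10-✓ 10-0-✓ 11--0✓ 11--1✓ 11-0-✓ 11-1-✓ 110--✓ 111--✓
Round 3: ---00 --10- -1-0- 1--0- 11---
PIs = {---00, --10-, -1-0-, -11-1, 00011, 001-0, 1--0-, 1-0-0, 1-1-1, 11---}
Coverage chart:
  m0: ---00 ←essential
  m3: 00011 ←essential
  m4: ---00,--10-,001-0
  m5: --10- ←essential
  m6: 001-0 ←essential
  m8: ---00,-1-0-
  m9: -1-0- ←essential
  m13: --10-,-1-0-,-11-1
  m15: -11-1 ←essential
  m17: 1--0- ←essential
  m18: 1-0-0 ←essential
  m20: ---00,--10-,1--0-
  m21: --10-,1--0-,1-1-1
  m23: 1-1-1 ←essential
  m24: ---00,-1-0-,1--0-,1-0-0,11---
  m25: -1-0-,1--0-,11---
  m26: 1-0-0,11---
  m27: 11--- ←essential
  m28: ---00,--10-,-1-0-,1--0-,11---
  m29: --10-,-1-0-,-11-1,1--0-,1-1-1,11---
  m30: 11--- ←essential
  m31: -11-1,1-1-1,11---
Essential: ---00, --10-, -1-0-, -11-1, 00011, 001-0, 1--0-, 1-0-0, 1-1-1, 11---

10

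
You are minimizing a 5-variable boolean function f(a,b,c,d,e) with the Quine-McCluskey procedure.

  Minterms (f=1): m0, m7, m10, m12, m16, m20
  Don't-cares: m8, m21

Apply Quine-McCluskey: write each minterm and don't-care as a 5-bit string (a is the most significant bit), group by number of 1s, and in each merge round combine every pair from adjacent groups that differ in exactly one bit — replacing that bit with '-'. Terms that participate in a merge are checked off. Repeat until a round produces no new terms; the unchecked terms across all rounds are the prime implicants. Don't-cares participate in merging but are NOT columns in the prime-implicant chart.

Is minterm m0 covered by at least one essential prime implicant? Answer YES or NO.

NO

[col 0] 00000*, 00111, 01000*, 01010*, 01100*, 10000*, 10100*, 10101*
[col 1] -0000, 0-000, 01-00, 010-0, 10-00, 1010-
Prime implicants: -0000, 0-000, 00111, 01-00, 010-0, 10-00, 1010-
PI chart (minterm → PIs covering it):
  0 | -0000,0-000
  7 | 00111  (sole → essential)
  10 | 010-0  (sole → essential)
  12 | 01-00  (sole → essential)
  16 | -0000,10-00
  20 | 10-00,1010-
Essential prime implicants: 00111, 01-00, 010-0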